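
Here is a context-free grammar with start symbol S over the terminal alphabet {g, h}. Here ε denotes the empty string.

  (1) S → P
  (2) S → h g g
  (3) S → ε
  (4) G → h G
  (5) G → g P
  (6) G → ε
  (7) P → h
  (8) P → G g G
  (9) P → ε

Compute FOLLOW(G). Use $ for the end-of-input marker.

FIRST(G): from G→h G we get {h}; from G→g P we get {g}; from G→ε we get {ε}. So FIRST(G) = {ε, g, h}.
FIRST(P): from P→h we get {h}; from P→G g G we get {g, h}; from P→ε we get {ε}. So FIRST(P) = {ε, g, h}.
FIRST(S): from S→P we get {ε, g, h}; from S→h g g we get {h}; from S→ε we get {ε}. So FIRST(S) = {ε, g, h}.
FOLLOW(S) includes $ since S is the start symbol.
FOLLOW(S): S appears on no right-hand side. Thus FOLLOW(S) = {$}.
FOLLOW(G): in G→h G, the suffix after G is empty (adds nothing new); in P→G g G (occurrence 1), G is followed by g G with FIRST {g}; in P→G g G (occurrence 2), the suffix after G is empty, so FOLLOW(G) ⊇ FOLLOW(P) = {$, g}. Thus FOLLOW(G) = {$, g}.
FOLLOW(P): in S→P, the suffix after P is empty, so FOLLOW(P) ⊇ FOLLOW(S) = {$}; in G→g P, the suffix after P is empty, so FOLLOW(P) ⊇ FOLLOW(G) = {$, g}. Thus FOLLOW(P) = {$, g}.

{$, g}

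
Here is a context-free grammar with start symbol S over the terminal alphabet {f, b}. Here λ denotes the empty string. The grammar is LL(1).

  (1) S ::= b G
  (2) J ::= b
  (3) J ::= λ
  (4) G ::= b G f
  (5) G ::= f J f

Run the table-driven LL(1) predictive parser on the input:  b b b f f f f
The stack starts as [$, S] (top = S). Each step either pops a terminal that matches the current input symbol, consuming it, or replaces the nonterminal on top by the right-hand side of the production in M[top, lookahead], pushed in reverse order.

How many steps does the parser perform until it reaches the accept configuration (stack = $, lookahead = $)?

12

step 1: stack=$ S  input=b b b f f f f $  — expand S ::= b G
step 2: stack=$ G b  input=b b b f f f f $  — match b
step 3: stack=$ G  input=b b f f f f $  — expand G ::= b G f
step 4: stack=$ f G b  input=b b f f f f $  — match b
step 5: stack=$ f G  input=b f f f f $  — expand G ::= b G f
step 6: stack=$ f f G b  input=b f f f f $  — match b
step 7: stack=$ f f G  input=f f f f $  — expand G ::= f J f
step 8: stack=$ f f f J f  input=f f f f $  — match f
step 9: stack=$ f f f J  input=f f f $  — expand J ::= λ
step 10: stack=$ f f f  input=f f f $  — match f
step 11: stack=$ f f  input=f f $  — match f
step 12: stack=$ f  input=f $  — match f
Accept reached after 12 steps.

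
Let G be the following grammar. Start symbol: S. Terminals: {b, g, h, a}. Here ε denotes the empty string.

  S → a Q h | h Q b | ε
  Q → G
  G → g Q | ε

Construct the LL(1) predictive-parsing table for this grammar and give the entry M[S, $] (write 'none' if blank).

FIRST(S) = {ε, a, h}
FIRST(G) = {ε, g}
FIRST(Q) = {ε, g}  (via G)
FOLLOW(S) includes $ since S is the start symbol.
FOLLOW(S): S appears on no right-hand side. Thus FOLLOW(S) = {$}.
For S → a Q h: FIRST(a Q h) = {a}, so it goes in M[S, t] for t ∈ {a}.
For S → h Q b: FIRST(h Q b) = {h}, so it goes in M[S, t] for t ∈ {h}.
For S → ε: FIRST(ε) = {ε}, so it goes in M[S, t] for t ∈ {}; since ε ∈ FIRST, also for every t ∈ FOLLOW(S) = {$}.

S → ε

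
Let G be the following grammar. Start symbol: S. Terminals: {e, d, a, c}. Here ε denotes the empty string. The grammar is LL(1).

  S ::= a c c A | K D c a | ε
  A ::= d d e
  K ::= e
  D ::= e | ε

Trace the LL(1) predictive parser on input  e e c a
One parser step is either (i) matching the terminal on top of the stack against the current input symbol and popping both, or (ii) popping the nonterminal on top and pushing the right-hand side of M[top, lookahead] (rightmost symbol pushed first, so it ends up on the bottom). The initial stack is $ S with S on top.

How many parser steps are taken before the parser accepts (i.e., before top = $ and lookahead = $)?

step 1: stack=$ S  input=e e c a $  — expand S ::= K D c a
step 2: stack=$ a c D K  input=e e c a $  — expand K ::= e
step 3: stack=$ a c D e  input=e e c a $  — match e
step 4: stack=$ a c D  input=e c a $  — expand D ::= e
step 5: stack=$ a c e  input=e c a $  — match e
step 6: stack=$ a c  input=c a $  — match c
step 7: stack=$ a  input=a $  — match a
Accept reached after 7 steps.

7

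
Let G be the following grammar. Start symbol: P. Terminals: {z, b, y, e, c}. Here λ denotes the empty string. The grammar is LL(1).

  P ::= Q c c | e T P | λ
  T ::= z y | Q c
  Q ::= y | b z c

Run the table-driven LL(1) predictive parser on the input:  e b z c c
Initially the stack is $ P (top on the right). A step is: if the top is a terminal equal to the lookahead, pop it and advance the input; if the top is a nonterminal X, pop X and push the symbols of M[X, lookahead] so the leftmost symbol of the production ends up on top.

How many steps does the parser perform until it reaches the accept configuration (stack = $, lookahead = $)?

     Stack        Input        Action
  1  $ P          e b z c c $  expand P ::= e T P
  2  $ P T e      e b z c c $  match e
  3  $ P T        b z c c $    expand T ::= Q c
  4  $ P c Q      b z c c $    expand Q ::= b z c
  5  $ P c c z b  b z c c $    match b
  6  $ P c c z    z c c $      match z
  7  $ P c c      c c $        match c
  8  $ P c        c $          match c
  9  $ P          $            expand P ::= λ
Accept reached after 9 steps.

9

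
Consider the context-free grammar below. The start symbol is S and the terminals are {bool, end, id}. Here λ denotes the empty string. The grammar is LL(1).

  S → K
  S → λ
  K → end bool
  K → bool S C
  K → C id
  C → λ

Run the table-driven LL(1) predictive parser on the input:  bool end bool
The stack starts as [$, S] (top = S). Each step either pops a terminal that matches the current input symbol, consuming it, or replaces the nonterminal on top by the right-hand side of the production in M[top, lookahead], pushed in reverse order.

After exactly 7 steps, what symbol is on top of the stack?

C

step 1: stack=$ S  input=bool end bool $  — expand S → K
step 2: stack=$ K  input=bool end bool $  — expand K → bool S C
step 3: stack=$ C S bool  input=bool end bool $  — match bool
step 4: stack=$ C S  input=end bool $  — expand S → K
step 5: stack=$ C K  input=end bool $  — expand K → end bool
step 6: stack=$ C bool end  input=end bool $  — match end
step 7: stack=$ C bool  input=bool $  — match bool
Stack after step 7: $ C (top = C).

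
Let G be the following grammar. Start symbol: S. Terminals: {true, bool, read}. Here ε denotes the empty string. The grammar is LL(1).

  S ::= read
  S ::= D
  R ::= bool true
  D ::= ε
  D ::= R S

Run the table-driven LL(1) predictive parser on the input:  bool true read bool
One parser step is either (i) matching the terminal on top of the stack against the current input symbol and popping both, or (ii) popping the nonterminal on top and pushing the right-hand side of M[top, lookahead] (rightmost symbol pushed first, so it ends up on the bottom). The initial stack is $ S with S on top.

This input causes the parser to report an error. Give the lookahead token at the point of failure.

step 1: stack=$ S  input=bool true read bool $  — expand S ::= D
step 2: stack=$ D  input=bool true read bool $  — expand D ::= R S
step 3: stack=$ S R  input=bool true read bool $  — expand R ::= bool true
step 4: stack=$ S true bool  input=bool true read bool $  — match bool
step 5: stack=$ S true  input=true read bool $  — match true
step 6: stack=$ S  input=read bool $  — expand S ::= read
step 7: stack=$ read  input=read bool $  — match read
step 8: stack=$  input=bool $  — error: stack empty but input remains

bool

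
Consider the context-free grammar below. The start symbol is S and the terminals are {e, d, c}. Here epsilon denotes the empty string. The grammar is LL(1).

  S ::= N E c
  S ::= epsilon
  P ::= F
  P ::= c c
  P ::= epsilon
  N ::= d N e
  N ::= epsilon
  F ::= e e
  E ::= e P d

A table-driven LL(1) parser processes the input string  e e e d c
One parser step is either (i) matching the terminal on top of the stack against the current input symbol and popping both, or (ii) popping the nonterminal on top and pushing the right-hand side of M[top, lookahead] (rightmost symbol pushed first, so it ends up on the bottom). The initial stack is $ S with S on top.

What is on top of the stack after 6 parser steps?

e

step 1: stack=$ S  input=e e e d c $  — expand S ::= N E c
step 2: stack=$ c E N  input=e e e d c $  — expand N ::= epsilon
step 3: stack=$ c E  input=e e e d c $  — expand E ::= e P d
step 4: stack=$ c d P e  input=e e e d c $  — match e
step 5: stack=$ c d P  input=e e d c $  — expand P ::= F
step 6: stack=$ c d F  input=e e d c $  — expand F ::= e e
Stack after step 6: $ c d e e (top = e).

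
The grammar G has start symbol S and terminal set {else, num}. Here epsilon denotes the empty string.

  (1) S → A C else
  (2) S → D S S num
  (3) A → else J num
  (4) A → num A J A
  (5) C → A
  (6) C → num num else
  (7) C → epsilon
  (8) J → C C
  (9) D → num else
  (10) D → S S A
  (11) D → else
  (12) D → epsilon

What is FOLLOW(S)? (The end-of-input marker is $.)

FIRST(A) = {else, num}
FIRST(C) = {epsilon, else, num}  (via A)
FIRST(J) = {epsilon, else, num}  (via C C)
FIRST(S) = {else, num}  (via A C else, D S S num)
FIRST(D) = {epsilon, else, num}  (via S S A)
FOLLOW(S) includes $ since S is the start symbol.
FOLLOW(S): in S→D S S num (occurrence 1), S is followed by S num with FIRST {else, num}; in S→D S S num (occurrence 2), S is followed by num with FIRST {num}; in D→S S A (occurrence 1), S is followed by S A with FIRST {else, num}; in D→S S A (occurrence 2), S is followed by A with FIRST {else, num}. Thus FOLLOW(S) = {$, else, num}.
FOLLOW(J): in A→else J num, J is followed by num with FIRST {num}; in A→num A J A, J is followed by A with FIRST {else, num}. Thus FOLLOW(J) = {else, num}.
FOLLOW(C): in S→A C else, C is followed by else with FIRST {else}; in J→C C (occurrence 1), C is followed by C with FIRST {epsilon, else, num}; in J→C C (occurrence 1), the suffix after C is nullable, so FOLLOW(C) ⊇ FOLLOW(J) = {else, num}; in J→C C (occurrence 2), the suffix after C is empty, so FOLLOW(C) ⊇ FOLLOW(J) = {else, num}. Thus FOLLOW(C) = {else, num}.
FOLLOW(D): in S→D S S num, D is followed by S S num with FIRST {else, num}. Thus FOLLOW(D) = {else, num}.
FOLLOW(A): in S→A C else, A is followed by C else with FIRST {else, num}; in A→num A J A (occurrence 1), A is followed by J A with FIRST {else, num}; in A→num A J A (occurrence 2), the suffix after A is empty (adds nothing new); in C→A, the suffix after A is empty, so FOLLOW(A) ⊇ FOLLOW(C) = {else, num}; in D→S S A, the suffix after A is empty, so FOLLOW(A) ⊇ FOLLOW(D) = {else, num}. Thus FOLLOW(A) = {else, num}.

{$, else, num}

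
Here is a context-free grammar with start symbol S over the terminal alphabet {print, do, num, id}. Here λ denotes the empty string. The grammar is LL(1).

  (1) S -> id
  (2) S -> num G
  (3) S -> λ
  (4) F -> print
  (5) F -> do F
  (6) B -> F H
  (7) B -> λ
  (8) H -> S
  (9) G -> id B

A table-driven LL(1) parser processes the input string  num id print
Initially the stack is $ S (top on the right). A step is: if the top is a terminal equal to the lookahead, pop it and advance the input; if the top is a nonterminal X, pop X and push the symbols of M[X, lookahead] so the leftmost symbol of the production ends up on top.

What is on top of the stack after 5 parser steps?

F

step 1: stack=$ S  input=num id print $  — expand S -> num G
step 2: stack=$ G num  input=num id print $  — match num
step 3: stack=$ G  input=id print $  — expand G -> id B
step 4: stack=$ B id  input=id print $  — match id
step 5: stack=$ B  input=print $  — expand B -> F H
Stack after step 5: $ H F (top = F).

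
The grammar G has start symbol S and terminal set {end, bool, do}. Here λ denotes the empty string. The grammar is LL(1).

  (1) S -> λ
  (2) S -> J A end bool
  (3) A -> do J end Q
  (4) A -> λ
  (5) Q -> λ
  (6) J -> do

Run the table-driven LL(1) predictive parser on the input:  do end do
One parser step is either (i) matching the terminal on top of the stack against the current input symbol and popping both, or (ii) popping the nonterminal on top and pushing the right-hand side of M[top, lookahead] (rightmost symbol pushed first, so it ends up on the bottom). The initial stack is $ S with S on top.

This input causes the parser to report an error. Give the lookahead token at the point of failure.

do

step 1: stack=$ S  input=do end do $  — expand S -> J A end bool
step 2: stack=$ bool end A J  input=do end do $  — expand J -> do
step 3: stack=$ bool end A do  input=do end do $  — match do
step 4: stack=$ bool end A  input=end do $  — expand A -> λ
step 5: stack=$ bool end  input=end do $  — match end
step 6: stack=$ bool  input=do $  — error: top is terminal bool but lookahead is do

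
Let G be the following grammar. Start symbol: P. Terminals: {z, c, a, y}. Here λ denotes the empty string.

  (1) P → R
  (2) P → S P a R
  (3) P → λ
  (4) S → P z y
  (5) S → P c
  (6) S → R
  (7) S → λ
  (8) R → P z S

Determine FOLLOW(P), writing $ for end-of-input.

FIRST(P) = {λ, a, c, z}  (via R, S P a R)
FIRST(R) = {a, c, z}  (via P z S)
FIRST(S) = {λ, a, c, z}  (via P z y, P c, R)
FOLLOW(P) includes $ since P is the start symbol.
FOLLOW(P): in P→S P a R, P is followed by a R with FIRST {a}; in S→P z y, P is followed by z y with FIRST {z}; in S→P c, P is followed by c with FIRST {c}; in R→P z S, P is followed by z S with FIRST {z}. Thus FOLLOW(P) = {$, a, c, z}.
FOLLOW(S): in P→S P a R, S is followed by P a R with FIRST {a, c, z}; in R→P z S, the suffix after S is empty, so FOLLOW(S) ⊇ FOLLOW(R) = {$, a, c, z}. Thus FOLLOW(S) = {$, a, c, z}.
FOLLOW(R): in P→R, the suffix after R is empty, so FOLLOW(R) ⊇ FOLLOW(P) = {$, a, c, z}; in P→S P a R, the suffix after R is empty, so FOLLOW(R) ⊇ FOLLOW(P) = {$, a, c, z}; in S→R, the suffix after R is empty, so FOLLOW(R) ⊇ FOLLOW(S) = {$, a, c, z}. Thus FOLLOW(R) = {$, a, c, z}.

{$, a, c, z}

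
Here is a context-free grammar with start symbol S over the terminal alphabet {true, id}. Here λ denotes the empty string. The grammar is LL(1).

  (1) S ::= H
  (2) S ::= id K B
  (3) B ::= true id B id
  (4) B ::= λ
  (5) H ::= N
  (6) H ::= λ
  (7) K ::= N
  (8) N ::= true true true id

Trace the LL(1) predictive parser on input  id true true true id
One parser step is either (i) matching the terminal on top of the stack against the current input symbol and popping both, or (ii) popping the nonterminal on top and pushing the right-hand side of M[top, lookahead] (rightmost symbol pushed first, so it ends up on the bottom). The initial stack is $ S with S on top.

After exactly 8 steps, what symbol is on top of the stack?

B

step 1: stack=$ S  input=id true true true id $  — expand S ::= id K B
step 2: stack=$ B K id  input=id true true true id $  — match id
step 3: stack=$ B K  input=true true true id $  — expand K ::= N
step 4: stack=$ B N  input=true true true id $  — expand N ::= true true true id
step 5: stack=$ B id true true true  input=true true true id $  — match true
step 6: stack=$ B id true true  input=true true id $  — match true
step 7: stack=$ B id true  input=true id $  — match true
step 8: stack=$ B id  input=id $  — match id
Stack after step 8: $ B (top = B).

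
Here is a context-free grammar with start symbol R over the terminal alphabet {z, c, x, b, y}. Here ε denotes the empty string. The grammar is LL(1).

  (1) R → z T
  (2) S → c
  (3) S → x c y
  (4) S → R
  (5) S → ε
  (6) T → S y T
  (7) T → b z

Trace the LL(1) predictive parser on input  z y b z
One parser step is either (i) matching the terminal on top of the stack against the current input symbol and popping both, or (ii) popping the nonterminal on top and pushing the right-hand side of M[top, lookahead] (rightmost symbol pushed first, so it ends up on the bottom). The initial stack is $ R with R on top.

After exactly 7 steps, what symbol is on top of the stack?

z

     Stack    Input      Action
  1  $ R      z y b z $  expand R → z T
  2  $ T z    z y b z $  match z
  3  $ T      y b z $    expand T → S y T
  4  $ T y S  y b z $    expand S → ε
  5  $ T y    y b z $    match y
  6  $ T      b z $      expand T → b z
  7  $ z b    b z $      match b
Stack after step 7: $ z (top = z).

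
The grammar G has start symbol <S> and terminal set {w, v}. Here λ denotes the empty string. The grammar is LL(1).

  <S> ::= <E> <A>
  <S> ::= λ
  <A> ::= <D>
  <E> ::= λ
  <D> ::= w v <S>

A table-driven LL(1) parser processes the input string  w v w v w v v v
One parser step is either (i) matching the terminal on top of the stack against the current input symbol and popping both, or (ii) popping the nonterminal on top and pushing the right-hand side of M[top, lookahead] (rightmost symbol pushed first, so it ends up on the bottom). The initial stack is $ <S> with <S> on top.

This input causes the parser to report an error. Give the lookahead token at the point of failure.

      Stack      Input              Action
   1  $ <S>      w v w v w v v v $  expand <S> ::= <E> <A>
   2  $ <A> <E>  w v w v w v v v $  expand <E> ::= λ
   3  $ <A>      w v w v w v v v $  expand <A> ::= <D>
   4  $ <D>      w v w v w v v v $  expand <D> ::= w v <S>
   5  $ <S> v w  w v w v w v v v $  match w
   6  $ <S> v    v w v w v v v $    match v
   7  $ <S>      w v w v v v $      expand <S> ::= <E> <A>
   8  $ <A> <E>  w v w v v v $      expand <E> ::= λ
   9  $ <A>      w v w v v v $      expand <A> ::= <D>
  10  $ <D>      w v w v v v $      expand <D> ::= w v <S>
  11  $ <S> v w  w v w v v v $      match w
  12  $ <S> v    v w v v v $        match v
  13  $ <S>      w v v v $          expand <S> ::= <E> <A>
  14  $ <A> <E>  w v v v $          expand <E> ::= λ
  15  $ <A>      w v v v $          expand <A> ::= <D>
  16  $ <D>      w v v v $          expand <D> ::= w v <S>
  17  $ <S> v w  w v v v $          match w
  18  $ <S> v    v v v $            match v
  19  $ <S>      v v $              error: M[<S>, v] is empty

v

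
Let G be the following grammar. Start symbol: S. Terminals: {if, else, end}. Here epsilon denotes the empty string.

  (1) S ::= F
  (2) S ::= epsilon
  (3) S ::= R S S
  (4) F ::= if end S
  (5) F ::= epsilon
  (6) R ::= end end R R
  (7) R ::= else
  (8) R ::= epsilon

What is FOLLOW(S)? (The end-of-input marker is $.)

FIRST(F) = {epsilon, if}
FIRST(R) = {epsilon, else, end}
FIRST(S) = {epsilon, else, end, if}  (via F, R S S)
FOLLOW(S) includes $ since S is the start symbol.
FOLLOW(S): in S::=R S S (occurrence 1), S is followed by S with FIRST {epsilon, else, end, if}; in S::=R S S (occurrence 1), the suffix after S is nullable (adds nothing new); in S::=R S S (occurrence 2), the suffix after S is empty (adds nothing new); in F::=if end S, the suffix after S is empty, so FOLLOW(S) ⊇ FOLLOW(F) = {$, else, end, if}. Thus FOLLOW(S) = {$, else, end, if}.
FOLLOW(F): in S::=F, the suffix after F is empty, so FOLLOW(F) ⊇ FOLLOW(S) = {$, else, end, if}. Thus FOLLOW(F) = {$, else, end, if}.
FOLLOW(R): in S::=R S S, R is followed by S S with FIRST {epsilon, else, end, if}; in S::=R S S, the suffix after R is nullable, so FOLLOW(R) ⊇ FOLLOW(S) = {$, else, end, if}; in R::=end end R R (occurrence 1), R is followed by R with FIRST {epsilon, else, end}; in R::=end end R R (occurrence 1), the suffix after R is nullable (adds nothing new); in R::=end end R R (occurrence 2), the suffix after R is empty (adds nothing new). Thus FOLLOW(R) = {$, else, end, if}.

{$, else, end, if}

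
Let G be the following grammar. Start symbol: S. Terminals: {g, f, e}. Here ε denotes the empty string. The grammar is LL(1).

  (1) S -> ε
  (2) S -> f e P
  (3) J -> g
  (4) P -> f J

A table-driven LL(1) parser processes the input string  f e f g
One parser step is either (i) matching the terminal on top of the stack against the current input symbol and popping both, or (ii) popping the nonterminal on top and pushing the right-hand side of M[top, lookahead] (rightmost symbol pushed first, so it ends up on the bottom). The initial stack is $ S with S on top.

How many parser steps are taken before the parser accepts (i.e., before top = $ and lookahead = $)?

step 1: stack=$ S  input=f e f g $  — expand S -> f e P
step 2: stack=$ P e f  input=f e f g $  — match f
step 3: stack=$ P e  input=e f g $  — match e
step 4: stack=$ P  input=f g $  — expand P -> f J
step 5: stack=$ J f  input=f g $  — match f
step 6: stack=$ J  input=g $  — expand J -> g
step 7: stack=$ g  input=g $  — match g
Accept reached after 7 steps.

7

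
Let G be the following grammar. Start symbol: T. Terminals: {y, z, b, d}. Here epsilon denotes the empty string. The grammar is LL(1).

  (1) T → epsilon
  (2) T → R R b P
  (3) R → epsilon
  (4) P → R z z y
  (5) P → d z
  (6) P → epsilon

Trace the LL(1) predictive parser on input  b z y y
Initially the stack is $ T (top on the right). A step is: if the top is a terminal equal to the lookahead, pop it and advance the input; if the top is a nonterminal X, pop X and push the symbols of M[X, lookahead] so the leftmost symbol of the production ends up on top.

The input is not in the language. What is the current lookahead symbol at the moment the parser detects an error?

step 1: stack=$ T  input=b z y y $  — expand T → R R b P
step 2: stack=$ P b R R  input=b z y y $  — expand R → epsilon
step 3: stack=$ P b R  input=b z y y $  — expand R → epsilon
step 4: stack=$ P b  input=b z y y $  — match b
step 5: stack=$ P  input=z y y $  — expand P → R z z y
step 6: stack=$ y z z R  input=z y y $  — expand R → epsilon
step 7: stack=$ y z z  input=z y y $  — match z
step 8: stack=$ y z  input=y y $  — error: top is terminal z but lookahead is y

y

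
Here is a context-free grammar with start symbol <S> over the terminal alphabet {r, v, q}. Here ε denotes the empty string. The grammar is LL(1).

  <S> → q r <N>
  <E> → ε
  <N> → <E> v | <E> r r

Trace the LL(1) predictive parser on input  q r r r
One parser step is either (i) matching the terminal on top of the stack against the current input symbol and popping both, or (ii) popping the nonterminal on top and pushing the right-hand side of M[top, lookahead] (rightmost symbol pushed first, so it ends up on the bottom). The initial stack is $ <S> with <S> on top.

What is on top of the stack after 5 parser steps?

r

     Stack      Input      Action
  1  $ <S>      q r r r $  expand <S> → q r <N>
  2  $ <N> r q  q r r r $  match q
  3  $ <N> r    r r r $    match r
  4  $ <N>      r r $      expand <N> → <E> r r
  5  $ r r <E>  r r $      expand <E> → ε
Stack after step 5: $ r r (top = r).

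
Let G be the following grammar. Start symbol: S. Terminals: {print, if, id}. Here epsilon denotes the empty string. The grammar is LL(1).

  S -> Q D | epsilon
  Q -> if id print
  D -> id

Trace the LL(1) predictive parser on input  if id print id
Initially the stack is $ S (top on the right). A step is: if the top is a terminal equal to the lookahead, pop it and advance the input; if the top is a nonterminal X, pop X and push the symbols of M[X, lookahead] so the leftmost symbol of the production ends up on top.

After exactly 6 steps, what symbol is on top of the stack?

id

     Stack            Input             Action
  1  $ S              if id print id $  expand S -> Q D
  2  $ D Q            if id print id $  expand Q -> if id print
  3  $ D print id if  if id print id $  match if
  4  $ D print id     id print id $     match id
  5  $ D print        print id $        match print
  6  $ D              id $              expand D -> id
Stack after step 6: $ id (top = id).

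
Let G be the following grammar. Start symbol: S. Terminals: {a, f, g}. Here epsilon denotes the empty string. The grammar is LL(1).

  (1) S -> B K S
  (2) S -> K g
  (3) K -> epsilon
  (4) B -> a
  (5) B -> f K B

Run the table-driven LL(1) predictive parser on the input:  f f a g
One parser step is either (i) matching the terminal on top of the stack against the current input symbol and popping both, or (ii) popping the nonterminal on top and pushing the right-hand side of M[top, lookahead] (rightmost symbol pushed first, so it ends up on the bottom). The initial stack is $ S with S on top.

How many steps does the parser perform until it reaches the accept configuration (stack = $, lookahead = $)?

13

      Stack        Input      Action
   1  $ S          f f a g $  expand S -> B K S
   2  $ S K B      f f a g $  expand B -> f K B
   3  $ S K B K f  f f a g $  match f
   4  $ S K B K    f a g $    expand K -> epsilon
   5  $ S K B      f a g $    expand B -> f K B
   6  $ S K B K f  f a g $    match f
   7  $ S K B K    a g $      expand K -> epsilon
   8  $ S K B      a g $      expand B -> a
   9  $ S K a      a g $      match a
  10  $ S K        g $        expand K -> epsilon
  11  $ S          g $        expand S -> K g
  12  $ g K        g $        expand K -> epsilon
  13  $ g          g $        match g
Accept reached after 13 steps.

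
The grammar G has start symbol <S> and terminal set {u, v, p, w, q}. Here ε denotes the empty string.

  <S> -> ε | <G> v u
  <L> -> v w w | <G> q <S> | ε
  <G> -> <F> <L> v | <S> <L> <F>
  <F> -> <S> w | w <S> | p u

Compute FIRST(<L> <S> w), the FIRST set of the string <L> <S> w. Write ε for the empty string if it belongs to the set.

FIRST(<S>): from <S>->ε we get {ε}; from <S>-><G> v u we get {p, v, w}. So FIRST(<S>) = {ε, p, v, w}.
FIRST(<F>): from <F>-><S> w we get {p, v, w}; from <F>->w <S> we get {w}; from <F>->p u we get {p}. So FIRST(<F>) = {p, v, w}.
FIRST(<L>): from <L>->v w w we get {v}; from <L>-><G> q <S> we get {p, v, w}; from <L>->ε we get {ε}. So FIRST(<L>) = {ε, p, v, w}.
FIRST(<G>): from <G>-><F> <L> v we get {p, v, w}; from <G>-><S> <L> <F> we get {p, v, w}. So FIRST(<G>) = {p, v, w}.
FIRST(<L> <S> w): take FIRST of each symbol in turn, carrying on past any symbol whose FIRST contains ε; result {p, v, w}.

{p, v, w}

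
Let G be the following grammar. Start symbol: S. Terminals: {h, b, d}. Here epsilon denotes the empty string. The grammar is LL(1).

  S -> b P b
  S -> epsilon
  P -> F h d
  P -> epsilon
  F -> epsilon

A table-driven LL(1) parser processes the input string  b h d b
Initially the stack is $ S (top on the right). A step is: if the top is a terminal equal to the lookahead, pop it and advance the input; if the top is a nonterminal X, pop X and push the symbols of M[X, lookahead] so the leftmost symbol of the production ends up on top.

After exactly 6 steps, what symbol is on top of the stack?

step 1: stack=$ S  input=b h d b $  — expand S -> b P b
step 2: stack=$ b P b  input=b h d b $  — match b
step 3: stack=$ b P  input=h d b $  — expand P -> F h d
step 4: stack=$ b d h F  input=h d b $  — expand F -> epsilon
step 5: stack=$ b d h  input=h d b $  — match h
step 6: stack=$ b d  input=d b $  — match d
Stack after step 6: $ b (top = b).

b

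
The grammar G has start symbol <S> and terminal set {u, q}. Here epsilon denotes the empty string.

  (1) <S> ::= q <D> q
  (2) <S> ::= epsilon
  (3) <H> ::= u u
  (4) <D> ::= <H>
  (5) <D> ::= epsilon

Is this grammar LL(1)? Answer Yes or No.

FIRST(<S>) = {epsilon, q}
FIRST(<H>) = {u}
FIRST(<D>) = {epsilon, u}
FOLLOW(<S>) = {$}
FOLLOW(<H>) = {q}
FOLLOW(<D>) = {q}
Each cell of M receives at most one production.

Yes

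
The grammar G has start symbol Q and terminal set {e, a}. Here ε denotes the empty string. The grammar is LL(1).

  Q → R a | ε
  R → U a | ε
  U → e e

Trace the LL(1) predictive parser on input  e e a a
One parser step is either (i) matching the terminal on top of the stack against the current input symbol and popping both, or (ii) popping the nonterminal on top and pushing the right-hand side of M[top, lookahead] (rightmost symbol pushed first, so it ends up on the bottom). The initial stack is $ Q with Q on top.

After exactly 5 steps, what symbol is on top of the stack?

a

step 1: stack=$ Q  input=e e a a $  — expand Q → R a
step 2: stack=$ a R  input=e e a a $  — expand R → U a
step 3: stack=$ a a U  input=e e a a $  — expand U → e e
step 4: stack=$ a a e e  input=e e a a $  — match e
step 5: stack=$ a a e  input=e a a $  — match e
Stack after step 5: $ a a (top = a).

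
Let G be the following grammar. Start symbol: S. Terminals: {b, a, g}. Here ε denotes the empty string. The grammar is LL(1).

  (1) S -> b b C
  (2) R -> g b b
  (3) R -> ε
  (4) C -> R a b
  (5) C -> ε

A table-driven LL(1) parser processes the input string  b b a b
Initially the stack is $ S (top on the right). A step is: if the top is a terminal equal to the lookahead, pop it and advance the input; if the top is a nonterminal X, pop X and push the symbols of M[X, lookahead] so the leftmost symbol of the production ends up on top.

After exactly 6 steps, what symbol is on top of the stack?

     Stack    Input      Action
  1  $ S      b b a b $  expand S -> b b C
  2  $ C b b  b b a b $  match b
  3  $ C b    b a b $    match b
  4  $ C      a b $      expand C -> R a b
  5  $ b a R  a b $      expand R -> ε
  6  $ b a    a b $      match a
Stack after step 6: $ b (top = b).

b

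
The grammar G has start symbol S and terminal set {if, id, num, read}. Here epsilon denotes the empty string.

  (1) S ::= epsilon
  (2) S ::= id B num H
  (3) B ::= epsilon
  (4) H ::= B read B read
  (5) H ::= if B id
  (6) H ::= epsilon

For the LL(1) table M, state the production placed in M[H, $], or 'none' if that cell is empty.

H ::= epsilon

FIRST(S): from S::=epsilon we get {epsilon}; from S::=id B num H we get {id}. So FIRST(S) = {epsilon, id}.
FIRST(B): from B::=epsilon we get {epsilon}. So FIRST(B) = {epsilon}.
FIRST(H): from H::=B read B read we get {read}; from H::=if B id we get {if}; from H::=epsilon we get {epsilon}. So FIRST(H) = {epsilon, if, read}.
FOLLOW(S) includes $ since S is the start symbol.
FOLLOW(S): S appears on no right-hand side. Thus FOLLOW(S) = {$}.
FOLLOW(H): in S::=id B num H, the suffix after H is empty, so FOLLOW(H) ⊇ FOLLOW(S) = {$}. Thus FOLLOW(H) = {$}.
For H ::= B read B read: FIRST(B read B read) = {read}, so it goes in M[H, t] for t ∈ {read}.
For H ::= if B id: FIRST(if B id) = {if}, so it goes in M[H, t] for t ∈ {if}.
For H ::= epsilon: FIRST(epsilon) = {epsilon}, so it goes in M[H, t] for t ∈ {}; since epsilon ∈ FIRST, also for every t ∈ FOLLOW(H) = {$}.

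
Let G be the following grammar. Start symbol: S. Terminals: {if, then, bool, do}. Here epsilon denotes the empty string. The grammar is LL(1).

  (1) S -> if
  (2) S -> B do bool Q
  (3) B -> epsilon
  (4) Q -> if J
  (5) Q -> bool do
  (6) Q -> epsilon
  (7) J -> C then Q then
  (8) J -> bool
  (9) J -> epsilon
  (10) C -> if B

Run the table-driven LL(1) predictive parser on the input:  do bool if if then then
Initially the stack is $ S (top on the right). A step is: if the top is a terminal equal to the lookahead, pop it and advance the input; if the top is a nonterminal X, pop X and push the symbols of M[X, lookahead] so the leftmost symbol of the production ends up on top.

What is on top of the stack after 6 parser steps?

step 1: stack=$ S  input=do bool if if then then $  — expand S -> B do bool Q
step 2: stack=$ Q bool do B  input=do bool if if then then $  — expand B -> epsilon
step 3: stack=$ Q bool do  input=do bool if if then then $  — match do
step 4: stack=$ Q bool  input=bool if if then then $  — match bool
step 5: stack=$ Q  input=if if then then $  — expand Q -> if J
step 6: stack=$ J if  input=if if then then $  — match if
Stack after step 6: $ J (top = J).

J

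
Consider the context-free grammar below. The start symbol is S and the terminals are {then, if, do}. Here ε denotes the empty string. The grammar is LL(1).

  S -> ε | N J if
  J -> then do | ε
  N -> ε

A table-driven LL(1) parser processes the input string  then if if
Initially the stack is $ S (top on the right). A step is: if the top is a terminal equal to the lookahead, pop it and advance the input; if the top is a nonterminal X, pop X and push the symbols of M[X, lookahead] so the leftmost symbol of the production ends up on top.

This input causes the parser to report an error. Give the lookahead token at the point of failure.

if

step 1: stack=$ S  input=then if if $  — expand S -> N J if
step 2: stack=$ if J N  input=then if if $  — expand N -> ε
step 3: stack=$ if J  input=then if if $  — expand J -> then do
step 4: stack=$ if do then  input=then if if $  — match then
step 5: stack=$ if do  input=if if $  — error: top is terminal do but lookahead is if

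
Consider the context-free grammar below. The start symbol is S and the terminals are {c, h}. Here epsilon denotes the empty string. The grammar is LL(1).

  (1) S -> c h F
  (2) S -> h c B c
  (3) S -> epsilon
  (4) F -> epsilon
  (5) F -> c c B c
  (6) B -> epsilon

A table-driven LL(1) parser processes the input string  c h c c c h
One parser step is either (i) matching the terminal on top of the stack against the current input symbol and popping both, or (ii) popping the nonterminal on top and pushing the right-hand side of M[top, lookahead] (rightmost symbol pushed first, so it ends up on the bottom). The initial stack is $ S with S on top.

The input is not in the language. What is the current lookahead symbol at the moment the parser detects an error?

step 1: stack=$ S  input=c h c c c h $  — expand S -> c h F
step 2: stack=$ F h c  input=c h c c c h $  — match c
step 3: stack=$ F h  input=h c c c h $  — match h
step 4: stack=$ F  input=c c c h $  — expand F -> c c B c
step 5: stack=$ c B c c  input=c c c h $  — match c
step 6: stack=$ c B c  input=c c h $  — match c
step 7: stack=$ c B  input=c h $  — expand B -> epsilon
step 8: stack=$ c  input=c h $  — match c
step 9: stack=$  input=h $  — error: stack empty but input remains

h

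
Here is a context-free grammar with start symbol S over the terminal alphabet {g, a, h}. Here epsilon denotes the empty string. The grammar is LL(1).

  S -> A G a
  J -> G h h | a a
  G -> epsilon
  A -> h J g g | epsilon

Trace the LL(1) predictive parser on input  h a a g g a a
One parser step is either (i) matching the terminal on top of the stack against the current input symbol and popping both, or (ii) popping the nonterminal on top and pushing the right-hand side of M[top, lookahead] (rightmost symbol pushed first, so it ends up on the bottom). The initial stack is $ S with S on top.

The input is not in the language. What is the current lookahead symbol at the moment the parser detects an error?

a

      Stack          Input            Action
   1  $ S            h a a g g a a $  expand S -> A G a
   2  $ a G A        h a a g g a a $  expand A -> h J g g
   3  $ a G g g J h  h a a g g a a $  match h
   4  $ a G g g J    a a g g a a $    expand J -> a a
   5  $ a G g g a a  a a g g a a $    match a
   6  $ a G g g a    a g g a a $      match a
   7  $ a G g g      g g a a $        match g
   8  $ a G g        g a a $          match g
   9  $ a G          a a $            expand G -> epsilon
  10  $ a            a a $            match a
  11  $              a $              error: stack empty but input remains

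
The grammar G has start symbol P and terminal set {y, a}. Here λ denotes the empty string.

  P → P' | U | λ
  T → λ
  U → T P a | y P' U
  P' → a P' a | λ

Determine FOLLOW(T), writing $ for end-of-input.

{a, y}

FIRST(T): from T→λ we get {λ}. So FIRST(T) = {λ}.
FIRST(P'): from P'→a P' a we get {a}; from P'→λ we get {λ}. So FIRST(P') = {λ, a}.
FIRST(P): from P→P' we get {λ, a}; from P→U we get {a, y}; from P→λ we get {λ}. So FIRST(P) = {λ, a, y}.
FIRST(U): from U→T P a we get {a, y}; from U→y P' U we get {y}. So FIRST(U) = {a, y}.
FOLLOW(P) includes $ since P is the start symbol.
FOLLOW(P): in U→T P a, P is followed by a with FIRST {a}. Thus FOLLOW(P) = {$, a}.
FOLLOW(T): in U→T P a, T is followed by P a with FIRST {a, y}. Thus FOLLOW(T) = {a, y}.
FOLLOW(U): in P→U, the suffix after U is empty, so FOLLOW(U) ⊇ FOLLOW(P) = {$, a}; in U→y P' U, the suffix after U is empty (adds nothing new). Thus FOLLOW(U) = {$, a}.
FOLLOW(P'): in P→P', the suffix after P' is empty, so FOLLOW(P') ⊇ FOLLOW(P) = {$, a}; in U→y P' U, P' is followed by U with FIRST {a, y}; in P'→a P' a, P' is followed by a with FIRST {a}. Thus FOLLOW(P') = {$, a, y}.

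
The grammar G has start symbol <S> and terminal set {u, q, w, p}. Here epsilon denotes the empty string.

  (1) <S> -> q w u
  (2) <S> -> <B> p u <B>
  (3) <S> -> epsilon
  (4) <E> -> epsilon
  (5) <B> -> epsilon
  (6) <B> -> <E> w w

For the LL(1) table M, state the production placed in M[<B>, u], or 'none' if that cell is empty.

none

FIRST(<E>) = {epsilon}
FIRST(<B>) = {epsilon, w}  (via <E> w w)
FIRST(<S>) = {epsilon, p, q, w}  (via <B> p u <B>)
FOLLOW(<S>) includes $ since <S> is the start symbol.
FOLLOW(<S>): <S> appears on no right-hand side. Thus FOLLOW(<S>) = {$}.
FOLLOW(<B>): in <S>-><B> p u <B> (occurrence 1), <B> is followed by p u <B> with FIRST {p}; in <S>-><B> p u <B> (occurrence 2), the suffix after <B> is empty, so FOLLOW(<B>) ⊇ FOLLOW(<S>) = {$}. Thus FOLLOW(<B>) = {$, p}.
For <B> -> epsilon: FIRST(epsilon) = {epsilon}, so it goes in M[<B>, t] for t ∈ {}; since epsilon ∈ FIRST, also for every t ∈ FOLLOW(<B>) = {$, p}.
For <B> -> <E> w w: FIRST(<E> w w) = {w}, so it goes in M[<B>, t] for t ∈ {w}.
None of these place a production in M[<B>, u].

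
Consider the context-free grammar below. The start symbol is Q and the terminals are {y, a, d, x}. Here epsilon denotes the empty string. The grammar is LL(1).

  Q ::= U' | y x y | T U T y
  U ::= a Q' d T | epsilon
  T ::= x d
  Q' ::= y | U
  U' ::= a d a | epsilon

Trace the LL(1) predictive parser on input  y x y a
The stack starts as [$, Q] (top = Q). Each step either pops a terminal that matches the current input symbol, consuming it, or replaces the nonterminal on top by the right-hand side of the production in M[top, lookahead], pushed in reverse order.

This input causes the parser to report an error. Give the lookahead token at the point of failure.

     Stack    Input      Action
  1  $ Q      y x y a $  expand Q ::= y x y
  2  $ y x y  y x y a $  match y
  3  $ y x    x y a $    match x
  4  $ y      y a $      match y
  5  $        a $        error: stack empty but input remains

a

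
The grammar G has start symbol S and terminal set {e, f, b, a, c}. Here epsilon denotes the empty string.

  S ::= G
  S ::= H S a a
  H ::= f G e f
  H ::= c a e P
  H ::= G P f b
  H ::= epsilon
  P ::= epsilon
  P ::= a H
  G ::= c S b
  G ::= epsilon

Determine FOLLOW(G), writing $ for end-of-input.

FIRST(P) = {epsilon, a}
FIRST(G) = {epsilon, c}
FIRST(H) = {epsilon, a, c, f}  (via G P f b)
FIRST(S) = {epsilon, a, c, f}  (via G, H S a a)
FOLLOW(S) includes $ since S is the start symbol.
FOLLOW(S): in S::=H S a a, S is followed by a a with FIRST {a}; in G::=c S b, S is followed by b with FIRST {b}. Thus FOLLOW(S) = {$, a, b}.
FOLLOW(G): in S::=G, the suffix after G is empty, so FOLLOW(G) ⊇ FOLLOW(S) = {$, a, b}; in H::=f G e f, G is followed by e f with FIRST {e}; in H::=G P f b, G is followed by P f b with FIRST {a, f}. Thus FOLLOW(G) = {$, a, b, e, f}.
FOLLOW(H): in S::=H S a a, H is followed by S a a with FIRST {a, c, f}; in P::=a H, the suffix after H is empty, so FOLLOW(H) ⊇ FOLLOW(P) = {a, c, f}. Thus FOLLOW(H) = {a, c, f}.
FOLLOW(P): in H::=c a e P, the suffix after P is empty, so FOLLOW(P) ⊇ FOLLOW(H) = {a, c, f}; in H::=G P f b, P is followed by f b with FIRST {f}. Thus FOLLOW(P) = {a, c, f}.

{$, a, b, e, f}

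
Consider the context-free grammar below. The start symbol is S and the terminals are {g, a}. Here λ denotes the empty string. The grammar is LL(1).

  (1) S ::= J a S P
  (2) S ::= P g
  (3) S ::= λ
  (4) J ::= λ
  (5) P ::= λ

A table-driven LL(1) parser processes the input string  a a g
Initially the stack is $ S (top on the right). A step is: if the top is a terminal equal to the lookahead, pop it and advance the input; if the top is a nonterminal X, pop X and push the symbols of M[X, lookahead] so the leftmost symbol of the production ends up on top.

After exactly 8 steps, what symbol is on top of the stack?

     Stack        Input    Action
  1  $ S          a a g $  expand S ::= J a S P
  2  $ P S a J    a a g $  expand J ::= λ
  3  $ P S a      a a g $  match a
  4  $ P S        a g $    expand S ::= J a S P
  5  $ P P S a J  a g $    expand J ::= λ
  6  $ P P S a    a g $    match a
  7  $ P P S      g $      expand S ::= P g
  8  $ P P g P    g $      expand P ::= λ
Stack after step 8: $ P P g (top = g).

g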